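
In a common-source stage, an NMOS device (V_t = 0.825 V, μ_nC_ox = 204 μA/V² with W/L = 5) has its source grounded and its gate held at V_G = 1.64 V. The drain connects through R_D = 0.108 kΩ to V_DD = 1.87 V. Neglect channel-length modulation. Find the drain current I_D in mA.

V_GS = V_G = 1.64 V, so V_ov = 1.64 − 0.825 = 0.815 V.
k_n = μ_nC_ox · (W/L) = 1.02 mA/V².
Assume saturation: I_D = ½ k_n V_ov² = 0.5 × 1.02 × 0.815² = 0.339 mA, giving V_DS = V_DD − I_D R_D = 1.87 − 0.339 × 0.108 = 1.83 V.
V_DS = 1.83 V ≥ V_ov = 0.815 V, confirming saturation.

I_D = 0.339 mA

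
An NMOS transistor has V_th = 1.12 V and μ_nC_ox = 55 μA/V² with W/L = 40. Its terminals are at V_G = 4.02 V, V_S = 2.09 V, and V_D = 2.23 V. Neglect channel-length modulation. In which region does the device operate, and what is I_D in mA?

V_GS = V_G − V_S = 4.02 − 2.09 = 1.93 V; V_DS = V_D − V_S = 2.23 − 2.09 = 0.14 V.
k_n = μ_nC_ox · (W/L) = 2.2 mA/V².
V_ov = V_GS − V_th = 1.93 − 1.12 = 0.81 V.
Since V_DS = 0.14 V < V_ov = 0.81 V, the device is in the triode region.
I_D = k_n [V_ov · V_DS − ½ V_DS²] = 2.2 × [0.81 × 0.14 − 0.5 × 0.14²] = 0.228 mA.

Triode; I_D = 0.228 mA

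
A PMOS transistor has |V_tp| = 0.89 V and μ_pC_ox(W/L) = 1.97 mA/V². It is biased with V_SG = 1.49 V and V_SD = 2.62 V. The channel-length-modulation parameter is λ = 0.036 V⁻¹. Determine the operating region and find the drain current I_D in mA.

V_ov = V_SG − |V_tp| = 1.49 − 0.89 = 0.6 V.
Since V_SD = 2.62 V ≥ V_ov = 0.6 V, the device is in saturation.
I_D = ½ k_p V_ov² (1 + λ V_SD) = 0.5 × 1.97 × 0.6² × (1 + 0.036 × 2.62) = 0.388 mA.

Saturation; I_D = 0.388 mA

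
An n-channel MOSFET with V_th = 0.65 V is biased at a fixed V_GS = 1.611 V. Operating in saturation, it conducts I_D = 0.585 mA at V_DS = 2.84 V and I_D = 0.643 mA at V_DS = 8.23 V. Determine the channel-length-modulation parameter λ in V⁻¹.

With V_GS fixed, I_D ∝ (1 + λ V_DS) in saturation, so I_D2/I_D1 = (1 + λ V_DS2)/(1 + λ V_DS1).
0.643/0.585 = 1.099 = (1 + 8.23 λ)/(1 + 2.84 λ).
Solving: λ (I_D1 V_DS2 − I_D2 V_DS1) = I_D2 − I_D1, so λ = (0.643 − 0.585) / (0.585 × 8.23 − 0.643 × 2.84) = 0.058 / 2.99 = 0.0194 V⁻¹.

λ = 0.0194 V⁻¹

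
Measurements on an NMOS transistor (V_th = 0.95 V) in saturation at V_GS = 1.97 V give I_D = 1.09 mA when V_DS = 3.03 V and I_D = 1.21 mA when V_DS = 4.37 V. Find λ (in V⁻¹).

λ = 0.109 V⁻¹

With V_GS fixed, I_D ∝ (1 + λ V_DS) in saturation, so I_D2/I_D1 = (1 + λ V_DS2)/(1 + λ V_DS1).
1.21/1.09 = 1.11 = (1 + 4.37 λ)/(1 + 3.03 λ).
Solving: λ (I_D1 V_DS2 − I_D2 V_DS1) = I_D2 − I_D1, so λ = (1.21 − 1.09) / (1.09 × 4.37 − 1.21 × 3.03) = 0.12 / 1.1 = 0.109 V⁻¹.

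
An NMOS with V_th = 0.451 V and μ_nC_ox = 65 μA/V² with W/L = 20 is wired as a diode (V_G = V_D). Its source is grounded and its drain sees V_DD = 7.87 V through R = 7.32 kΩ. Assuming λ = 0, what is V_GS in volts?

With gate tied to drain, V_GS = V_DS ≥ V_GS − V_th, so the device is in saturation.
k_n = μ_nC_ox · (W/L) = 1.3 mA/V².
KCL at the drain: ½ k_n (V_GS − V_th)² = (V_DD − V_GS)/R.
Let x = V_GS − 0.451. Then 4.76 x² + x − 7.419 = 0, giving x = 1.15 V (positive root), so V_GS = 1.6 V.
I_D = (V_DD − V_GS)/R = (7.87 − 1.6) / 7.32 = 0.857 mA.

V_GS = 1.60 V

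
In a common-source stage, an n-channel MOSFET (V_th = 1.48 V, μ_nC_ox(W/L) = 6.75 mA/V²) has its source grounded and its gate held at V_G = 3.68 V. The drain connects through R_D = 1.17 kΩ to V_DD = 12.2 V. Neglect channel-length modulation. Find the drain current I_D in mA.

I_D = 9.74 mA

V_GS = V_G = 3.68 V, so V_ov = 3.68 − 1.48 = 2.2 V.
Assume saturation: I_D = ½ k_n V_ov² = 0.5 × 6.75 × 2.2² = 16.3 mA, giving V_DS = V_DD − I_D R_D = 12.2 − 16.3 × 1.17 = -6.91 V.
But -6.91 V < V_ov = 2.2 V, so the device is actually in triode.
In triode I_D = k_n[V_ov V_DS − ½ V_DS²] and I_D = (V_DD − V_DS)/R_D. Equating: 3.95 V_DS² − 18.37 V_DS + 12.2 = 0, giving V_DS = 0.802 V (the root below V_ov).
I_D = (12.2 − 0.802) / 1.17 = 9.74 mA.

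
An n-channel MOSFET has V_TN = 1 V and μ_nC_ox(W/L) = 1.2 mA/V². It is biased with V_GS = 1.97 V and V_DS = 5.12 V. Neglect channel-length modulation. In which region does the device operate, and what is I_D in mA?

V_ov = V_GS − V_TN = 1.97 − 1 = 0.97 V.
Since V_DS = 5.12 V ≥ V_ov = 0.97 V, the device is in saturation.
I_D = ½ k_n V_ov² = 0.5 × 1.2 × 0.97² = 0.565 mA.

Saturation; I_D = 0.565 mA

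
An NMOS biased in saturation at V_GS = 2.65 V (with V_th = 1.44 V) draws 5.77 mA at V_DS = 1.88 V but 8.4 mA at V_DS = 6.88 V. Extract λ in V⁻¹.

λ = 0.110 V⁻¹

With V_GS fixed, I_D ∝ (1 + λ V_DS) in saturation, so I_D2/I_D1 = (1 + λ V_DS2)/(1 + λ V_DS1).
8.4/5.77 = 1.456 = (1 + 6.88 λ)/(1 + 1.88 λ).
Solving: λ (I_D1 V_DS2 − I_D2 V_DS1) = I_D2 − I_D1, so λ = (8.4 − 5.77) / (5.77 × 6.88 − 8.4 × 1.88) = 2.63 / 23.9 = 0.11 V⁻¹.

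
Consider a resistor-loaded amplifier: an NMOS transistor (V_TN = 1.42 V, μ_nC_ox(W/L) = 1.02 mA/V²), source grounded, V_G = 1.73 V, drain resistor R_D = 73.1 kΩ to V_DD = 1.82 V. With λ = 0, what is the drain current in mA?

V_GS = V_G = 1.73 V, so V_ov = 1.73 − 1.42 = 0.31 V.
Assume saturation: I_D = ½ k_n V_ov² = 0.5 × 1.02 × 0.31² = 0.049 mA, giving V_DS = V_DD − I_D R_D = 1.82 − 0.049 × 73.1 = -1.76 V.
But -1.76 V < V_ov = 0.31 V, so the device is actually in triode.
In triode I_D = k_n[V_ov V_DS − ½ V_DS²] and I_D = (V_DD − V_DS)/R_D. Equating: 37.3 V_DS² − 24.11 V_DS + 1.82 = 0, giving V_DS = 0.0872 V (the root below V_ov).
I_D = (1.82 − 0.0872) / 73.1 = 0.0237 mA.

I_D = 0.0237 mA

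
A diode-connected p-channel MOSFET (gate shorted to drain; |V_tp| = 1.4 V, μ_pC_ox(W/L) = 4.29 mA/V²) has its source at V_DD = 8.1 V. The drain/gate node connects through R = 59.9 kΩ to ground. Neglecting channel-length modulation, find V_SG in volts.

V_SG = 1.62 V

With gate tied to drain, V_SG = V_SD ≥ V_SG − |V_tp|, so the device is in saturation.
KCL at the drain: ½ k_p (V_SG − |V_tp|)² = (V_DD − V_SG)/R.
Let x = V_SG − 1.4. Then 128 x² + x − 6.7 = 0, giving x = 0.224 V (positive root), so V_SG = 1.62 V.
I_D = (V_DD − V_SG)/R = (8.1 − 1.62) / 59.9 = 0.108 mA.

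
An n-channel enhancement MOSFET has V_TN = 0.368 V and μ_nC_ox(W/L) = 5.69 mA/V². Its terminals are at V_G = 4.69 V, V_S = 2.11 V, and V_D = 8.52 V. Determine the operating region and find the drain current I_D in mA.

Saturation; I_D = 13.9 mA

V_GS = V_G − V_S = 4.69 − 2.11 = 2.58 V; V_DS = V_D − V_S = 8.52 − 2.11 = 6.41 V.
V_ov = V_GS − V_TN = 2.58 − 0.368 = 2.21 V.
Since V_DS = 6.41 V ≥ V_ov = 2.21 V, the device is in saturation.
I_D = ½ k_n V_ov² = 0.5 × 5.69 × 2.21² = 13.9 mA.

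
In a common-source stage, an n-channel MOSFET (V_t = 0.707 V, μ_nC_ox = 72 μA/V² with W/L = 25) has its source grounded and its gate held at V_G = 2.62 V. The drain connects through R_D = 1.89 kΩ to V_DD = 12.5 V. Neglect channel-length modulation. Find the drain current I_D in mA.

I_D = 3.29 mA

V_GS = V_G = 2.62 V, so V_ov = 2.62 − 0.707 = 1.91 V.
k_n = μ_nC_ox · (W/L) = 1.8 mA/V².
Assume saturation: I_D = ½ k_n V_ov² = 0.5 × 1.8 × 1.91² = 3.29 mA, giving V_DS = V_DD − I_D R_D = 12.5 − 3.29 × 1.89 = 6.28 V.
V_DS = 6.28 V ≥ V_ov = 1.91 V, confirming saturation.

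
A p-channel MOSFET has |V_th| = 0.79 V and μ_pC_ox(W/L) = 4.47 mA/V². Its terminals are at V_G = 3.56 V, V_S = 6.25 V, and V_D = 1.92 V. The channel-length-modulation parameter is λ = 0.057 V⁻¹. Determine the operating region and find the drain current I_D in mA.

Saturation; I_D = 10.1 mA

V_SG = V_S − V_G = 6.25 − 3.56 = 2.69 V; V_SD = V_S − V_D = 6.25 − 1.92 = 4.33 V.
V_ov = V_SG − |V_th| = 2.69 − 0.79 = 1.9 V.
Since V_SD = 4.33 V ≥ V_ov = 1.9 V, the device is in saturation.
I_D = ½ k_p V_ov² (1 + λ V_SD) = 0.5 × 4.47 × 1.9² × (1 + 0.057 × 4.33) = 10.1 mA.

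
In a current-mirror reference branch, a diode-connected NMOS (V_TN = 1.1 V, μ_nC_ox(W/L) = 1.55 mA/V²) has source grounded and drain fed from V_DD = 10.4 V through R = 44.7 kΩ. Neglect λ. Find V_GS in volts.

V_GS = 1.60 V

With gate tied to drain, V_GS = V_DS ≥ V_GS − V_TN, so the device is in saturation.
KCL at the drain: ½ k_n (V_GS − V_TN)² = (V_DD − V_GS)/R.
Let x = V_GS − 1.1. Then 34.6 x² + x − 9.3 = 0, giving x = 0.504 V (positive root), so V_GS = 1.6 V.
I_D = (V_DD − V_GS)/R = (10.4 − 1.6) / 44.7 = 0.197 mA.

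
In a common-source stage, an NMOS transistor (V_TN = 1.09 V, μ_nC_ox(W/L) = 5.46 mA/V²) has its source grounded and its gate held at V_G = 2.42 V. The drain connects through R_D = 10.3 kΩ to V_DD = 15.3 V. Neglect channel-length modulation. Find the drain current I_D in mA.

I_D = 1.46 mA

V_GS = V_G = 2.42 V, so V_ov = 2.42 − 1.09 = 1.33 V.
Assume saturation: I_D = ½ k_n V_ov² = 0.5 × 5.46 × 1.33² = 4.83 mA, giving V_DS = V_DD − I_D R_D = 15.3 − 4.83 × 10.3 = -34.4 V.
But -34.4 V < V_ov = 1.33 V, so the device is actually in triode.
In triode I_D = k_n[V_ov V_DS − ½ V_DS²] and I_D = (V_DD − V_DS)/R_D. Equating: 28.1 V_DS² − 75.8 V_DS + 15.3 = 0, giving V_DS = 0.22 V (the root below V_ov).
I_D = (15.3 − 0.22) / 10.3 = 1.46 mA.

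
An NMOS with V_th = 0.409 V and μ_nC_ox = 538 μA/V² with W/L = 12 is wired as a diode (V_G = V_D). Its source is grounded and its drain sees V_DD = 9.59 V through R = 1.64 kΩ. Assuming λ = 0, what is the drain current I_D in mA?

I_D = 4.85 mA

With gate tied to drain, V_GS = V_DS ≥ V_GS − V_th, so the device is in saturation.
k_n = μ_nC_ox · (W/L) = 6.456 mA/V².
KCL at the drain: ½ k_n (V_GS − V_th)² = (V_DD − V_GS)/R.
Let x = V_GS − 0.409. Then 5.29 x² + x − 9.181 = 0, giving x = 1.23 V (positive root), so V_GS = 1.63 V.
I_D = (V_DD − V_GS)/R = (9.59 − 1.63) / 1.64 = 4.85 mA.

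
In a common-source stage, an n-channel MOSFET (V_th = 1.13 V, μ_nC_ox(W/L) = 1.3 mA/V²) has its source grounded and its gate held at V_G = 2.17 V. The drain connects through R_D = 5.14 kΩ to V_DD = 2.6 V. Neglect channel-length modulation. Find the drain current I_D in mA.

I_D = 0.430 mA

V_GS = V_G = 2.17 V, so V_ov = 2.17 − 1.13 = 1.04 V.
Assume saturation: I_D = ½ k_n V_ov² = 0.5 × 1.3 × 1.04² = 0.703 mA, giving V_DS = V_DD − I_D R_D = 2.6 − 0.703 × 5.14 = -1.01 V.
But -1.01 V < V_ov = 1.04 V, so the device is actually in triode.
In triode I_D = k_n[V_ov V_DS − ½ V_DS²] and I_D = (V_DD − V_DS)/R_D. Equating: 3.34 V_DS² − 7.949 V_DS + 2.6 = 0, giving V_DS = 0.391 V (the root below V_ov).
I_D = (2.6 − 0.391) / 5.14 = 0.43 mA.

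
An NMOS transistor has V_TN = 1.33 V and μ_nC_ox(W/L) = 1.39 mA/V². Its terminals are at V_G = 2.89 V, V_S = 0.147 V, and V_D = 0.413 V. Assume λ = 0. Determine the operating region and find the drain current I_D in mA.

Triode; I_D = 0.473 mA

V_GS = V_G − V_S = 2.89 − 0.147 = 2.74 V; V_DS = V_D − V_S = 0.413 − 0.147 = 0.266 V.
V_ov = V_GS − V_TN = 2.74 − 1.33 = 1.41 V.
Since V_DS = 0.266 V < V_ov = 1.41 V, the device is in the triode region.
I_D = k_n [V_ov · V_DS − ½ V_DS²] = 1.39 × [1.41 × 0.266 − 0.5 × 0.266²] = 0.473 mA.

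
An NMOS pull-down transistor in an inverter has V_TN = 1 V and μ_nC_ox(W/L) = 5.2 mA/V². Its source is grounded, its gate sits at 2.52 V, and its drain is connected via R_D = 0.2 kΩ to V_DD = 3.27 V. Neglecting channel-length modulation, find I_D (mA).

I_D = 6.01 mA

V_GS = V_G = 2.52 V, so V_ov = 2.52 − 1 = 1.52 V.
Assume saturation: I_D = ½ k_n V_ov² = 0.5 × 5.2 × 1.52² = 6.01 mA, giving V_DS = V_DD − I_D R_D = 3.27 − 6.01 × 0.2 = 2.07 V.
V_DS = 2.07 V ≥ V_ov = 1.52 V, confirming saturation.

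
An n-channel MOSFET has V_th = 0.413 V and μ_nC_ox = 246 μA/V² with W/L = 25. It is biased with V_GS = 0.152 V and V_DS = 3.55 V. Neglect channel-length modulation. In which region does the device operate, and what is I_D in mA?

V_GS = 0.152 V < V_th = 0.413 V, so the transistor is in cutoff.

Cutoff; I_D = 0 mA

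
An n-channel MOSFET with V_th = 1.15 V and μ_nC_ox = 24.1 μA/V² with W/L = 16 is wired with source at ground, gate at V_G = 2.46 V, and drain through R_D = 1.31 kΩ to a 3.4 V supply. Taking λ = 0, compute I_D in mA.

I_D = 0.331 mA

V_GS = V_G = 2.46 V, so V_ov = 2.46 − 1.15 = 1.31 V.
k_n = μ_nC_ox · (W/L) = 0.3856 mA/V².
Assume saturation: I_D = ½ k_n V_ov² = 0.5 × 0.3856 × 1.31² = 0.331 mA, giving V_DS = V_DD − I_D R_D = 3.4 − 0.331 × 1.31 = 2.97 V.
V_DS = 2.97 V ≥ V_ov = 1.31 V, confirming saturation.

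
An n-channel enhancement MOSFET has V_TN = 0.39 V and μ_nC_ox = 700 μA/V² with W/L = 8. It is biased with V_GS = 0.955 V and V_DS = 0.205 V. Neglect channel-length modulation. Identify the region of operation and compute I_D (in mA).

k_n = μ_nC_ox · (W/L) = 5.6 mA/V².
V_ov = V_GS − V_TN = 0.955 − 0.39 = 0.565 V.
Since V_DS = 0.205 V < V_ov = 0.565 V, the device is in the triode region.
I_D = k_n [V_ov · V_DS − ½ V_DS²] = 5.6 × [0.565 × 0.205 − 0.5 × 0.205²] = 0.531 mA.

Triode; I_D = 0.531 mA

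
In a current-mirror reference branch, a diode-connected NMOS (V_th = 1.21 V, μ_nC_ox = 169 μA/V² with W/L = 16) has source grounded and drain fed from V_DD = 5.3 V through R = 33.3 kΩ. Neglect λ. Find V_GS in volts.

With gate tied to drain, V_GS = V_DS ≥ V_GS − V_th, so the device is in saturation.
k_n = μ_nC_ox · (W/L) = 2.704 mA/V².
KCL at the drain: ½ k_n (V_GS − V_th)² = (V_DD − V_GS)/R.
Let x = V_GS − 1.21. Then 45 x² + x − 4.09 = 0, giving x = 0.291 V (positive root), so V_GS = 1.5 V.
I_D = (V_DD − V_GS)/R = (5.3 − 1.5) / 33.3 = 0.114 mA.

V_GS = 1.50 V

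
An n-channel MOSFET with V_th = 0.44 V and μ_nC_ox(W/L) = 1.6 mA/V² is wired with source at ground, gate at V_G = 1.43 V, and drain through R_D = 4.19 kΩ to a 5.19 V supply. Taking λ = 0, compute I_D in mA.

V_GS = V_G = 1.43 V, so V_ov = 1.43 − 0.44 = 0.99 V.
Assume saturation: I_D = ½ k_n V_ov² = 0.5 × 1.6 × 0.99² = 0.784 mA, giving V_DS = V_DD − I_D R_D = 5.19 − 0.784 × 4.19 = 1.9 V.
V_DS = 1.9 V ≥ V_ov = 0.99 V, confirming saturation.

I_D = 0.784 mA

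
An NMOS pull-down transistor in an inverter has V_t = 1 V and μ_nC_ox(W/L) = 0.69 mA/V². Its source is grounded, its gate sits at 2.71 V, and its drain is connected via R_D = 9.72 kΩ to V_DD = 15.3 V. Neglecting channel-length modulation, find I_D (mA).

V_GS = V_G = 2.71 V, so V_ov = 2.71 − 1 = 1.71 V.
Assume saturation: I_D = ½ k_n V_ov² = 0.5 × 0.69 × 1.71² = 1.01 mA, giving V_DS = V_DD − I_D R_D = 15.3 − 1.01 × 9.72 = 5.49 V.
V_DS = 5.49 V ≥ V_ov = 1.71 V, confirming saturation.

I_D = 1.01 mA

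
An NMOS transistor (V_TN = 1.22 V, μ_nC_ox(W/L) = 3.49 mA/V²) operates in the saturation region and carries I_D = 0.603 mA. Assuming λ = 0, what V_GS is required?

In saturation I_D = ½ k_n (V_GS − V_TN)², so V_GS − V_TN = √(2 I_D / k_n) = √(2 × 0.603 / 3.49) = 0.588 V.
V_GS = 1.22 + 0.588 = 1.81 V.

V_GS = 1.81 V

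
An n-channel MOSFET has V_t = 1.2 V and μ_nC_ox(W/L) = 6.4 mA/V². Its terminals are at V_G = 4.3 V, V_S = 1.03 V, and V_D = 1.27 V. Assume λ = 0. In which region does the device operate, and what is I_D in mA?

V_GS = V_G − V_S = 4.3 − 1.03 = 3.27 V; V_DS = V_D − V_S = 1.27 − 1.03 = 0.24 V.
V_ov = V_GS − V_t = 3.27 − 1.2 = 2.07 V.
Since V_DS = 0.24 V < V_ov = 2.07 V, the device is in the triode region.
I_D = k_n [V_ov · V_DS − ½ V_DS²] = 6.4 × [2.07 × 0.24 − 0.5 × 0.24²] = 3 mA.

Triode; I_D = 3.00 mA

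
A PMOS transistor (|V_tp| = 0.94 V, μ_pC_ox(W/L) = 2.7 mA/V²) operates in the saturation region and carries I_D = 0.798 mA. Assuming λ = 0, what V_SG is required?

In saturation I_D = ½ k_p (V_SG − |V_tp|)², so V_SG − |V_tp| = √(2 I_D / k_p) = √(2 × 0.798 / 2.7) = 0.769 V.
V_SG = 0.94 + 0.769 = 1.71 V.

V_SG = 1.71 V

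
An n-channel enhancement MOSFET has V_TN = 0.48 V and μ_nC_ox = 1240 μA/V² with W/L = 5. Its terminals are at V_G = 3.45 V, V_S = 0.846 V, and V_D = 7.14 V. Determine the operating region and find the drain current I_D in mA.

Saturation; I_D = 14.0 mA

V_GS = V_G − V_S = 3.45 − 0.846 = 2.6 V; V_DS = V_D − V_S = 7.14 − 0.846 = 6.29 V.
k_n = μ_nC_ox · (W/L) = 6.2 mA/V².
V_ov = V_GS − V_TN = 2.6 − 0.48 = 2.12 V.
Since V_DS = 6.29 V ≥ V_ov = 2.12 V, the device is in saturation.
I_D = ½ k_n V_ov² = 0.5 × 6.2 × 2.12² = 14 mA.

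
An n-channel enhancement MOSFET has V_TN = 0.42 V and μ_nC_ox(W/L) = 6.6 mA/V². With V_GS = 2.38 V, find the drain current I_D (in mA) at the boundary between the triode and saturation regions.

I_D = 12.7 mA

At the boundary V_DS = V_ov = V_GS − V_TN = 2.38 − 0.42 = 1.96 V.
I_D = ½ k_n V_ov² = 0.5 × 6.6 × 1.96² = 12.7 mA.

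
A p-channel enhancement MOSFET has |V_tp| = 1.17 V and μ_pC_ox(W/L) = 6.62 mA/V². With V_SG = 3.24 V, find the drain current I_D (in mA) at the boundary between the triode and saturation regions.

At the boundary V_SD = V_ov = V_SG − |V_tp| = 3.24 − 1.17 = 2.07 V.
I_D = ½ k_p V_ov² = 0.5 × 6.62 × 2.07² = 14.2 mA.

I_D = 14.2 mA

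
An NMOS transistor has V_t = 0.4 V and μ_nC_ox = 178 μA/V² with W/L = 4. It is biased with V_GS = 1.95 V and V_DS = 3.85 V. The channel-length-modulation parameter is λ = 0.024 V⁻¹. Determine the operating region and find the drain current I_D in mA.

Saturation; I_D = 0.934 mA

k_n = μ_nC_ox · (W/L) = 0.712 mA/V².
V_ov = V_GS − V_t = 1.95 − 0.4 = 1.55 V.
Since V_DS = 3.85 V ≥ V_ov = 1.55 V, the device is in saturation.
I_D = ½ k_n V_ov² (1 + λ V_DS) = 0.5 × 0.712 × 1.55² × (1 + 0.024 × 3.85) = 0.934 mA.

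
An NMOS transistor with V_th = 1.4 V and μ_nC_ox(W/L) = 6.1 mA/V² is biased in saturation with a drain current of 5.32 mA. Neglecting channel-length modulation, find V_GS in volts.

In saturation I_D = ½ k_n (V_GS − V_th)², so V_GS − V_th = √(2 I_D / k_n) = √(2 × 5.32 / 6.1) = 1.32 V.
V_GS = 1.4 + 1.32 = 2.72 V.

V_GS = 2.72 V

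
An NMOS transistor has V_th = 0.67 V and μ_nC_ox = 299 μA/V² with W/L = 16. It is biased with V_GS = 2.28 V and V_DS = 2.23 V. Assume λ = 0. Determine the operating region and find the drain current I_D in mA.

Saturation; I_D = 6.20 mA

k_n = μ_nC_ox · (W/L) = 4.784 mA/V².
V_ov = V_GS − V_th = 2.28 − 0.67 = 1.61 V.
Since V_DS = 2.23 V ≥ V_ov = 1.61 V, the device is in saturation.
I_D = ½ k_n V_ov² = 0.5 × 4.784 × 1.61² = 6.2 mA.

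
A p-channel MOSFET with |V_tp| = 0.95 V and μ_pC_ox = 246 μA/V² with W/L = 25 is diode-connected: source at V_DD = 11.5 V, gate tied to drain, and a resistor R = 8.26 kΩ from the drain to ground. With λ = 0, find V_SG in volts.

With gate tied to drain, V_SG = V_SD ≥ V_SG − |V_tp|, so the device is in saturation.
k_p = μ_pC_ox · (W/L) = 6.15 mA/V².
KCL at the drain: ½ k_p (V_SG − |V_tp|)² = (V_DD − V_SG)/R.
Let x = V_SG − 0.95. Then 25.4 x² + x − 10.55 = 0, giving x = 0.625 V (positive root), so V_SG = 1.58 V.
I_D = (V_DD − V_SG)/R = (11.5 − 1.58) / 8.26 = 1.2 mA.

V_SG = 1.58 V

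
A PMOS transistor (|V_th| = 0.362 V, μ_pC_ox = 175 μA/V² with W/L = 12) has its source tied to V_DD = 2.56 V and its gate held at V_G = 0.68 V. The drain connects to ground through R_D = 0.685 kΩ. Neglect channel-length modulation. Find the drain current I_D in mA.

V_SG = V_DD − V_G = 2.56 − 0.68 = 1.88 V, so V_ov = 1.88 − 0.362 = 1.52 V.
k_p = μ_pC_ox · (W/L) = 2.1 mA/V².
Assume saturation: I_D = ½ k_p V_ov² = 0.5 × 2.1 × 1.52² = 2.42 mA, giving V_SD = V_DD − I_D R_D = 2.56 − 2.42 × 0.685 = 0.903 V.
But 0.903 V < V_ov = 1.52 V, so the device is actually in triode.
In triode I_D = k_p[V_ov V_SD − ½ V_SD²] and I_D = (V_DD − V_SD)/R_D. Equating: 0.719 V_SD² − 3.184 V_SD + 2.56 = 0, giving V_SD = 1.06 V (the root below V_ov).
I_D = (2.56 − 1.06) / 0.685 = 2.2 mA.

I_D = 2.20 mA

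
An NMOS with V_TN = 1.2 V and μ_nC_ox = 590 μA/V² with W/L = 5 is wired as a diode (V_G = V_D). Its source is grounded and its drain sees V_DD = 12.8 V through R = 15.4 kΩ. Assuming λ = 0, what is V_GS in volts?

V_GS = 1.89 V

With gate tied to drain, V_GS = V_DS ≥ V_GS − V_TN, so the device is in saturation.
k_n = μ_nC_ox · (W/L) = 2.95 mA/V².
KCL at the drain: ½ k_n (V_GS − V_TN)² = (V_DD − V_GS)/R.
Let x = V_GS − 1.2. Then 22.7 x² + x − 11.6 = 0, giving x = 0.693 V (positive root), so V_GS = 1.89 V.
I_D = (V_DD − V_GS)/R = (12.8 − 1.89) / 15.4 = 0.708 mA.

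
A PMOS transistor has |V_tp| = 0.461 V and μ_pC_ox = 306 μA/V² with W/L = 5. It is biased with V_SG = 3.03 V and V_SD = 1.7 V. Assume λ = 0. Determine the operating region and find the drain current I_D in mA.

Triode; I_D = 4.47 mA

k_p = μ_pC_ox · (W/L) = 1.53 mA/V².
V_ov = V_SG − |V_tp| = 3.03 − 0.461 = 2.57 V.
Since V_SD = 1.7 V < V_ov = 2.57 V, the device is in the triode region.
I_D = k_p [V_ov · V_SD − ½ V_SD²] = 1.53 × [2.57 × 1.7 − 0.5 × 1.7²] = 4.47 mA.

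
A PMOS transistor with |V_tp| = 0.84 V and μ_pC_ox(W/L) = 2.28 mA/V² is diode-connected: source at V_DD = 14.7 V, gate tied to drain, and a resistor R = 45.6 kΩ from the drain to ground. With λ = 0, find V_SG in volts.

With gate tied to drain, V_SG = V_SD ≥ V_SG − |V_tp|, so the device is in saturation.
KCL at the drain: ½ k_p (V_SG − |V_tp|)² = (V_DD − V_SG)/R.
Let x = V_SG − 0.84. Then 52 x² + x − 13.86 = 0, giving x = 0.507 V (positive root), so V_SG = 1.35 V.
I_D = (V_DD − V_SG)/R = (14.7 − 1.35) / 45.6 = 0.293 mA.

V_SG = 1.35 V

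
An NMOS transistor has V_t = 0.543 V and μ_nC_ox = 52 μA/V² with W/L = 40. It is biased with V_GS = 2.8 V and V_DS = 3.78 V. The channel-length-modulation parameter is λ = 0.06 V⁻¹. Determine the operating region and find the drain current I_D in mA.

Saturation; I_D = 6.50 mA

k_n = μ_nC_ox · (W/L) = 2.08 mA/V².
V_ov = V_GS − V_t = 2.8 − 0.543 = 2.26 V.
Since V_DS = 3.78 V ≥ V_ov = 2.26 V, the device is in saturation.
I_D = ½ k_n V_ov² (1 + λ V_DS) = 0.5 × 2.08 × 2.26² × (1 + 0.06 × 3.78) = 6.5 mA.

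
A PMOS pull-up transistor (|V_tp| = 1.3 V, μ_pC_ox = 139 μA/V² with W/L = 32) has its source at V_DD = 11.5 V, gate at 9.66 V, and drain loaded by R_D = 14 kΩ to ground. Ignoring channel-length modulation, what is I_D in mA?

V_SG = V_DD − V_G = 11.5 − 9.66 = 1.84 V, so V_ov = 1.84 − 1.3 = 0.54 V.
k_p = μ_pC_ox · (W/L) = 4.448 mA/V².
Assume saturation: I_D = ½ k_p V_ov² = 0.5 × 4.448 × 0.54² = 0.649 mA, giving V_SD = V_DD − I_D R_D = 11.5 − 0.649 × 14 = 2.42 V.
V_SD = 2.42 V ≥ V_ov = 0.54 V, confirming saturation.

I_D = 0.649 mA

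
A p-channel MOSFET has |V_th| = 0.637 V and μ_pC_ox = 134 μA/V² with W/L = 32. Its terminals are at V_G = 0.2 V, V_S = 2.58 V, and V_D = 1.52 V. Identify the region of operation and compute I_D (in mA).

Triode; I_D = 5.51 mA

V_SG = V_S − V_G = 2.58 − 0.2 = 2.38 V; V_SD = V_S − V_D = 2.58 − 1.52 = 1.06 V.
k_p = μ_pC_ox · (W/L) = 4.288 mA/V².
V_ov = V_SG − |V_th| = 2.38 − 0.637 = 1.74 V.
Since V_SD = 1.06 V < V_ov = 1.74 V, the device is in the triode region.
I_D = k_p [V_ov · V_SD − ½ V_SD²] = 4.288 × [1.74 × 1.06 − 0.5 × 1.06²] = 5.51 mA.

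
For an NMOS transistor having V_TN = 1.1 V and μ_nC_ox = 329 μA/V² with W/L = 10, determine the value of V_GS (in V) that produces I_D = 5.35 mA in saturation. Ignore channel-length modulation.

k_n = μ_nC_ox · (W/L) = 3.29 mA/V².
In saturation I_D = ½ k_n (V_GS − V_TN)², so V_GS − V_TN = √(2 I_D / k_n) = √(2 × 5.35 / 3.29) = 1.8 V.
V_GS = 1.1 + 1.8 = 2.9 V.

V_GS = 2.90 V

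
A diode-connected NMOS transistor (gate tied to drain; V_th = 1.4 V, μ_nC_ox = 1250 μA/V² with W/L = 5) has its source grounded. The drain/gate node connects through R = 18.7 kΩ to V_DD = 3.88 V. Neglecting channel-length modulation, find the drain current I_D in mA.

I_D = 0.122 mA

With gate tied to drain, V_GS = V_DS ≥ V_GS − V_th, so the device is in saturation.
k_n = μ_nC_ox · (W/L) = 6.25 mA/V².
KCL at the drain: ½ k_n (V_GS − V_th)² = (V_DD − V_GS)/R.
Let x = V_GS − 1.4. Then 58.4 x² + x − 2.48 = 0, giving x = 0.198 V (positive root), so V_GS = 1.6 V.
I_D = (V_DD − V_GS)/R = (3.88 − 1.6) / 18.7 = 0.122 mA.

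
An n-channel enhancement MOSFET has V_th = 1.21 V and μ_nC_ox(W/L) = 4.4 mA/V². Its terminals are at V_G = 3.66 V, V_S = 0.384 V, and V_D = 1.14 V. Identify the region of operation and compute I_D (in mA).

V_GS = V_G − V_S = 3.66 − 0.384 = 3.28 V; V_DS = V_D − V_S = 1.14 − 0.384 = 0.756 V.
V_ov = V_GS − V_th = 3.28 − 1.21 = 2.07 V.
Since V_DS = 0.756 V < V_ov = 2.07 V, the device is in the triode region.
I_D = k_n [V_ov · V_DS − ½ V_DS²] = 4.4 × [2.07 × 0.756 − 0.5 × 0.756²] = 5.61 mA.

Triode; I_D = 5.61 mA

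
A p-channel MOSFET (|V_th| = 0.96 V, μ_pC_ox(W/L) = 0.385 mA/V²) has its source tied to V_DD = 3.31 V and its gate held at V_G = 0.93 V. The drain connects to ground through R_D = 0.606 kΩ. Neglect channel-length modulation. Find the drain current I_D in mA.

I_D = 0.388 mA

V_SG = V_DD − V_G = 3.31 − 0.93 = 2.38 V, so V_ov = 2.38 − 0.96 = 1.42 V.
Assume saturation: I_D = ½ k_p V_ov² = 0.5 × 0.385 × 1.42² = 0.388 mA, giving V_SD = V_DD − I_D R_D = 3.31 − 0.388 × 0.606 = 3.07 V.
V_SD = 3.07 V ≥ V_ov = 1.42 V, confirming saturation.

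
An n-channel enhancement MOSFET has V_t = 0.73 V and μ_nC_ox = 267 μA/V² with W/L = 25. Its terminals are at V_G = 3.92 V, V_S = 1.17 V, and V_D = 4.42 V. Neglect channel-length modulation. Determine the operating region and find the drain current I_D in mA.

V_GS = V_G − V_S = 3.92 − 1.17 = 2.75 V; V_DS = V_D − V_S = 4.42 − 1.17 = 3.25 V.
k_n = μ_nC_ox · (W/L) = 6.675 mA/V².
V_ov = V_GS − V_t = 2.75 − 0.73 = 2.02 V.
Since V_DS = 3.25 V ≥ V_ov = 2.02 V, the device is in saturation.
I_D = ½ k_n V_ov² = 0.5 × 6.675 × 2.02² = 13.6 mA.

Saturation; I_D = 13.6 mA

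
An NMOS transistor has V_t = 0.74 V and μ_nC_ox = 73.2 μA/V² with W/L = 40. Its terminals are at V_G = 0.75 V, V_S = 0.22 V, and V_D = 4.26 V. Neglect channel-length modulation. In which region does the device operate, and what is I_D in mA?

V_GS = V_G − V_S = 0.75 − 0.22 = 0.53 V; V_DS = V_D − V_S = 4.26 − 0.22 = 4.04 V.
V_GS = 0.53 V < V_t = 0.74 V, so the transistor is in cutoff.

Cutoff; I_D = 0 mA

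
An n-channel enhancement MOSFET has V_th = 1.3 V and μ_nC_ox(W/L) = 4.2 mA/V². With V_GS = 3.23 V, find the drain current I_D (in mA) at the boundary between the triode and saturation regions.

At the boundary V_DS = V_ov = V_GS − V_th = 3.23 − 1.3 = 1.93 V.
I_D = ½ k_n V_ov² = 0.5 × 4.2 × 1.93² = 7.82 mA.

I_D = 7.82 mA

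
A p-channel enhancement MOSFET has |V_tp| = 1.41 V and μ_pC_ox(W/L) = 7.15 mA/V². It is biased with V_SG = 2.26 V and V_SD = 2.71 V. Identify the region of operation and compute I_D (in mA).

Saturation; I_D = 2.58 mA

V_ov = V_SG − |V_tp| = 2.26 − 1.41 = 0.85 V.
Since V_SD = 2.71 V ≥ V_ov = 0.85 V, the device is in saturation.
I_D = ½ k_p V_ov² = 0.5 × 7.15 × 0.85² = 2.58 mA.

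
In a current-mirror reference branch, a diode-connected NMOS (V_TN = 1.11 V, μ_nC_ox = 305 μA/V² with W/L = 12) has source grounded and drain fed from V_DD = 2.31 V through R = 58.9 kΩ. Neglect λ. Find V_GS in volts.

With gate tied to drain, V_GS = V_DS ≥ V_GS − V_TN, so the device is in saturation.
k_n = μ_nC_ox · (W/L) = 3.66 mA/V².
KCL at the drain: ½ k_n (V_GS − V_TN)² = (V_DD − V_GS)/R.
Let x = V_GS − 1.11. Then 108 x² + x − 1.2 = 0, giving x = 0.101 V (positive root), so V_GS = 1.21 V.
I_D = (V_DD − V_GS)/R = (2.31 − 1.21) / 58.9 = 0.0187 mA.

V_GS = 1.21 V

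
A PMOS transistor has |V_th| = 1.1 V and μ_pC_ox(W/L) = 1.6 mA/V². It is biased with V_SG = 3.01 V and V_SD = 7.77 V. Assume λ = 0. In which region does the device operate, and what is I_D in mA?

V_ov = V_SG − |V_th| = 3.01 − 1.1 = 1.91 V.
Since V_SD = 7.77 V ≥ V_ov = 1.91 V, the device is in saturation.
I_D = ½ k_p V_ov² = 0.5 × 1.6 × 1.91² = 2.92 mA.

Saturation; I_D = 2.92 mA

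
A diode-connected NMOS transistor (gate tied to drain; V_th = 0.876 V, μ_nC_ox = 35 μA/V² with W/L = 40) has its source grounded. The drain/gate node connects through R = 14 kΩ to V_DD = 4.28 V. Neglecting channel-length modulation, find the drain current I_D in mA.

With gate tied to drain, V_GS = V_DS ≥ V_GS − V_th, so the device is in saturation.
k_n = μ_nC_ox · (W/L) = 1.4 mA/V².
KCL at the drain: ½ k_n (V_GS − V_th)² = (V_DD − V_GS)/R.
Let x = V_GS − 0.876. Then 9.8 x² + x − 3.404 = 0, giving x = 0.541 V (positive root), so V_GS = 1.42 V.
I_D = (V_DD − V_GS)/R = (4.28 − 1.42) / 14 = 0.205 mA.

I_D = 0.205 mA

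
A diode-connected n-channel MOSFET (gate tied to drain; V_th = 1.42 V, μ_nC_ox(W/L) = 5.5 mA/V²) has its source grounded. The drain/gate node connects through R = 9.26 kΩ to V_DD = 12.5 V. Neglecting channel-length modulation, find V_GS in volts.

With gate tied to drain, V_GS = V_DS ≥ V_GS − V_th, so the device is in saturation.
KCL at the drain: ½ k_n (V_GS − V_th)² = (V_DD − V_GS)/R.
Let x = V_GS − 1.42. Then 25.5 x² + x − 11.08 = 0, giving x = 0.64 V (positive root), so V_GS = 2.06 V.
I_D = (V_DD − V_GS)/R = (12.5 − 2.06) / 9.26 = 1.13 mA.

V_GS = 2.06 V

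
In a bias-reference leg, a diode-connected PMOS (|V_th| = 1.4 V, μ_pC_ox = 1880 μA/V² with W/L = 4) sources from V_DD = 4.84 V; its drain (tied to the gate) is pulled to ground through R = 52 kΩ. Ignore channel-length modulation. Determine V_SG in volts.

With gate tied to drain, V_SG = V_SD ≥ V_SG − |V_th|, so the device is in saturation.
k_p = μ_pC_ox · (W/L) = 7.52 mA/V².
KCL at the drain: ½ k_p (V_SG − |V_th|)² = (V_DD − V_SG)/R.
Let x = V_SG − 1.4. Then 196 x² + x − 3.44 = 0, giving x = 0.13 V (positive root), so V_SG = 1.53 V.
I_D = (V_DD − V_SG)/R = (4.84 − 1.53) / 52 = 0.0637 mA.

V_SG = 1.53 V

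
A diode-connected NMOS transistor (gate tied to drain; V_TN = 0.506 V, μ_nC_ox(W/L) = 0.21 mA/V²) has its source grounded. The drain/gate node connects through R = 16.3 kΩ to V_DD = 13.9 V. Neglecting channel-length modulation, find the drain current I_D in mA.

I_D = 0.667 mA

With gate tied to drain, V_GS = V_DS ≥ V_GS − V_TN, so the device is in saturation.
KCL at the drain: ½ k_n (V_GS − V_TN)² = (V_DD − V_GS)/R.
Let x = V_GS − 0.506. Then 1.71 x² + x − 13.39 = 0, giving x = 2.52 V (positive root), so V_GS = 3.03 V.
I_D = (V_DD − V_GS)/R = (13.9 − 3.03) / 16.3 = 0.667 mA.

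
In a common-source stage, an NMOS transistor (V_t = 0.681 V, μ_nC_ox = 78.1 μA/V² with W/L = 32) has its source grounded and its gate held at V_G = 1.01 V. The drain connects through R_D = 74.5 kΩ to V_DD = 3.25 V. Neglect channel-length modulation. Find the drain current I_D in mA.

I_D = 0.0429 mA

V_GS = V_G = 1.01 V, so V_ov = 1.01 − 0.681 = 0.329 V.
k_n = μ_nC_ox · (W/L) = 2.499 mA/V².
Assume saturation: I_D = ½ k_n V_ov² = 0.5 × 2.499 × 0.329² = 0.135 mA, giving V_DS = V_DD − I_D R_D = 3.25 − 0.135 × 74.5 = -6.83 V.
But -6.83 V < V_ov = 0.329 V, so the device is actually in triode.
In triode I_D = k_n[V_ov V_DS − ½ V_DS²] and I_D = (V_DD − V_DS)/R_D. Equating: 93.1 V_DS² − 62.26 V_DS + 3.25 = 0, giving V_DS = 0.0571 V (the root below V_ov).
I_D = (3.25 − 0.0571) / 74.5 = 0.0429 mA.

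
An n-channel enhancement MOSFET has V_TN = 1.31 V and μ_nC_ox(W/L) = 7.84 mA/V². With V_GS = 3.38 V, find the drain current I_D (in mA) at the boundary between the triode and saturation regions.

I_D = 16.8 mA

At the boundary V_DS = V_ov = V_GS − V_TN = 3.38 − 1.31 = 2.07 V.
I_D = ½ k_n V_ov² = 0.5 × 7.84 × 2.07² = 16.8 mA.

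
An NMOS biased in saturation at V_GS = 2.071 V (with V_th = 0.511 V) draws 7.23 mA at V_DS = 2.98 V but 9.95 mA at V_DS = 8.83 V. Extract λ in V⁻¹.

With V_GS fixed, I_D ∝ (1 + λ V_DS) in saturation, so I_D2/I_D1 = (1 + λ V_DS2)/(1 + λ V_DS1).
9.95/7.23 = 1.376 = (1 + 8.83 λ)/(1 + 2.98 λ).
Solving: λ (I_D1 V_DS2 − I_D2 V_DS1) = I_D2 − I_D1, so λ = (9.95 − 7.23) / (7.23 × 8.83 − 9.95 × 2.98) = 2.72 / 34.2 = 0.0796 V⁻¹.

λ = 0.0796 V⁻¹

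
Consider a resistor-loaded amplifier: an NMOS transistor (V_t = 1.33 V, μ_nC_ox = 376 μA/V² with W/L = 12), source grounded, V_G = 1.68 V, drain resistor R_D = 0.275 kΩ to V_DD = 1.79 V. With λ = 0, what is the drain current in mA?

I_D = 0.276 mA

V_GS = V_G = 1.68 V, so V_ov = 1.68 − 1.33 = 0.35 V.
k_n = μ_nC_ox · (W/L) = 4.512 mA/V².
Assume saturation: I_D = ½ k_n V_ov² = 0.5 × 4.512 × 0.35² = 0.276 mA, giving V_DS = V_DD − I_D R_D = 1.79 − 0.276 × 0.275 = 1.71 V.
V_DS = 1.71 V ≥ V_ov = 0.35 V, confirming saturation.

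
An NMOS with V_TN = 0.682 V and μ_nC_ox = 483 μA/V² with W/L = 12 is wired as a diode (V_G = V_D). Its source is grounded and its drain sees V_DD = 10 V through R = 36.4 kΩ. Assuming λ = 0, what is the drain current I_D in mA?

I_D = 0.248 mA

With gate tied to drain, V_GS = V_DS ≥ V_GS − V_TN, so the device is in saturation.
k_n = μ_nC_ox · (W/L) = 5.796 mA/V².
KCL at the drain: ½ k_n (V_GS − V_TN)² = (V_DD − V_GS)/R.
Let x = V_GS − 0.682. Then 105 x² + x − 9.318 = 0, giving x = 0.293 V (positive root), so V_GS = 0.975 V.
I_D = (V_DD − V_GS)/R = (10 − 0.975) / 36.4 = 0.248 mA.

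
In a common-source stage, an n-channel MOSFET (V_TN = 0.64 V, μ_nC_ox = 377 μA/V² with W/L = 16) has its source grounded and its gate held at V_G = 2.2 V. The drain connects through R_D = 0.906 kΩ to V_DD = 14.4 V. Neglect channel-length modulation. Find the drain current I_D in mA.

I_D = 7.34 mA

V_GS = V_G = 2.2 V, so V_ov = 2.2 − 0.64 = 1.56 V.
k_n = μ_nC_ox · (W/L) = 6.032 mA/V².
Assume saturation: I_D = ½ k_n V_ov² = 0.5 × 6.032 × 1.56² = 7.34 mA, giving V_DS = V_DD − I_D R_D = 14.4 − 7.34 × 0.906 = 7.75 V.
V_DS = 7.75 V ≥ V_ov = 1.56 V, confirming saturation.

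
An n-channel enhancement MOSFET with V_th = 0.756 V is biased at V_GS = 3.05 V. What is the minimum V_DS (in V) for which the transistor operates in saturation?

V_DS,sat = 2.29 V

The boundary between triode and saturation is V_DS = V_GS − V_th = V_ov.
V_ov = 3.05 − 0.756 = 2.29 V.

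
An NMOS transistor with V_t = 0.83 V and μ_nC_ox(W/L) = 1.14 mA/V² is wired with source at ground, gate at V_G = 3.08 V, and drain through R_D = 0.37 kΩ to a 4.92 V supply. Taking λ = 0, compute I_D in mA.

I_D = 2.89 mA

V_GS = V_G = 3.08 V, so V_ov = 3.08 − 0.83 = 2.25 V.
Assume saturation: I_D = ½ k_n V_ov² = 0.5 × 1.14 × 2.25² = 2.89 mA, giving V_DS = V_DD − I_D R_D = 4.92 − 2.89 × 0.37 = 3.85 V.
V_DS = 3.85 V ≥ V_ov = 2.25 V, confirming saturation.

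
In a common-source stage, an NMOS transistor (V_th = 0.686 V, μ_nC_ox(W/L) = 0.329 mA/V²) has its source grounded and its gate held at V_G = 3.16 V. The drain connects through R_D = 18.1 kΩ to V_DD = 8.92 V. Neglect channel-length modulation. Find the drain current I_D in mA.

V_GS = V_G = 3.16 V, so V_ov = 3.16 − 0.686 = 2.47 V.
Assume saturation: I_D = ½ k_n V_ov² = 0.5 × 0.329 × 2.47² = 1.01 mA, giving V_DS = V_DD − I_D R_D = 8.92 − 1.01 × 18.1 = -9.3 V.
But -9.3 V < V_ov = 2.47 V, so the device is actually in triode.
In triode I_D = k_n[V_ov V_DS − ½ V_DS²] and I_D = (V_DD − V_DS)/R_D. Equating: 2.98 V_DS² − 15.73 V_DS + 8.92 = 0, giving V_DS = 0.646 V (the root below V_ov).
I_D = (8.92 − 0.646) / 18.1 = 0.457 mA.

I_D = 0.457 mA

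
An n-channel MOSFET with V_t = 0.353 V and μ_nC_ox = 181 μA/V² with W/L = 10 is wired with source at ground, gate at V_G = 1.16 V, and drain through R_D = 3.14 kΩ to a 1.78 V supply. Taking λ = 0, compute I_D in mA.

V_GS = V_G = 1.16 V, so V_ov = 1.16 − 0.353 = 0.807 V.
k_n = μ_nC_ox · (W/L) = 1.81 mA/V².
Assume saturation: I_D = ½ k_n V_ov² = 0.5 × 1.81 × 0.807² = 0.589 mA, giving V_DS = V_DD − I_D R_D = 1.78 − 0.589 × 3.14 = -0.0707 V.
But -0.0707 V < V_ov = 0.807 V, so the device is actually in triode.
In triode I_D = k_n[V_ov V_DS − ½ V_DS²] and I_D = (V_DD − V_DS)/R_D. Equating: 2.84 V_DS² − 5.587 V_DS + 1.78 = 0, giving V_DS = 0.4 V (the root below V_ov).
I_D = (1.78 − 0.4) / 3.14 = 0.439 mA.

I_D = 0.439 mA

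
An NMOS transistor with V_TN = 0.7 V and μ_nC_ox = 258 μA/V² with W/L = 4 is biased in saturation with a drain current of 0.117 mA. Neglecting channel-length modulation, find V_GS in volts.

V_GS = 1.18 V

k_n = μ_nC_ox · (W/L) = 1.032 mA/V².
In saturation I_D = ½ k_n (V_GS − V_TN)², so V_GS − V_TN = √(2 I_D / k_n) = √(2 × 0.117 / 1.032) = 0.476 V.
V_GS = 0.7 + 0.476 = 1.18 V.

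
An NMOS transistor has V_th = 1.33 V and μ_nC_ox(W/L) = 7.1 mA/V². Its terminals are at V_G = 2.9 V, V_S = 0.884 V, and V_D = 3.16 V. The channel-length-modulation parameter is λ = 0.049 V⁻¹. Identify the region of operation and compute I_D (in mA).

V_GS = V_G − V_S = 2.9 − 0.884 = 2.02 V; V_DS = V_D − V_S = 3.16 − 0.884 = 2.28 V.
V_ov = V_GS − V_th = 2.02 − 1.33 = 0.686 V.
Since V_DS = 2.28 V ≥ V_ov = 0.686 V, the device is in saturation.
I_D = ½ k_n V_ov² (1 + λ V_DS) = 0.5 × 7.1 × 0.686² × (1 + 0.049 × 2.28) = 1.86 mA.

Saturation; I_D = 1.86 mA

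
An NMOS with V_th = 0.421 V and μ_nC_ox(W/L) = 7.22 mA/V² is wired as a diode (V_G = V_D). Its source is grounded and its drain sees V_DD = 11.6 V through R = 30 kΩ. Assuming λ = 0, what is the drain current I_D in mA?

With gate tied to drain, V_GS = V_DS ≥ V_GS − V_th, so the device is in saturation.
KCL at the drain: ½ k_n (V_GS − V_th)² = (V_DD − V_GS)/R.
Let x = V_GS − 0.421. Then 108 x² + x − 11.18 = 0, giving x = 0.317 V (positive root), so V_GS = 0.738 V.
I_D = (V_DD − V_GS)/R = (11.6 − 0.738) / 30 = 0.362 mA.

I_D = 0.362 mA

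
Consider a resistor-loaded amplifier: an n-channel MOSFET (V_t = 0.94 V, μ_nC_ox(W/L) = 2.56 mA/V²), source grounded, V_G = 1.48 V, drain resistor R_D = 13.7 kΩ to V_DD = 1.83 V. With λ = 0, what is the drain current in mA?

I_D = 0.126 mA

V_GS = V_G = 1.48 V, so V_ov = 1.48 − 0.94 = 0.54 V.
Assume saturation: I_D = ½ k_n V_ov² = 0.5 × 2.56 × 0.54² = 0.373 mA, giving V_DS = V_DD − I_D R_D = 1.83 − 0.373 × 13.7 = -3.28 V.
But -3.28 V < V_ov = 0.54 V, so the device is actually in triode.
In triode I_D = k_n[V_ov V_DS − ½ V_DS²] and I_D = (V_DD − V_DS)/R_D. Equating: 17.5 V_DS² − 19.94 V_DS + 1.83 = 0, giving V_DS = 0.101 V (the root below V_ov).
I_D = (1.83 − 0.101) / 13.7 = 0.126 mA.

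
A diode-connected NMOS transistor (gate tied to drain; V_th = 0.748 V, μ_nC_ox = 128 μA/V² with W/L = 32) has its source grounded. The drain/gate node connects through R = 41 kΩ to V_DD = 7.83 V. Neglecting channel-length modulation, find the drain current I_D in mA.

I_D = 0.166 mA

With gate tied to drain, V_GS = V_DS ≥ V_GS − V_th, so the device is in saturation.
k_n = μ_nC_ox · (W/L) = 4.096 mA/V².
KCL at the drain: ½ k_n (V_GS − V_th)² = (V_DD − V_GS)/R.
Let x = V_GS − 0.748. Then 84 x² + x − 7.082 = 0, giving x = 0.285 V (positive root), so V_GS = 1.03 V.
I_D = (V_DD − V_GS)/R = (7.83 − 1.03) / 41 = 0.166 mA.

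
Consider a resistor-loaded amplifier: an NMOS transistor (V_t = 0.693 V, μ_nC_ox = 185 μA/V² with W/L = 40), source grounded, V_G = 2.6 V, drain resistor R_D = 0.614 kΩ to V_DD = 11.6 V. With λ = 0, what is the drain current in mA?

V_GS = V_G = 2.6 V, so V_ov = 2.6 − 0.693 = 1.91 V.
k_n = μ_nC_ox · (W/L) = 7.4 mA/V².
Assume saturation: I_D = ½ k_n V_ov² = 0.5 × 7.4 × 1.91² = 13.5 mA, giving V_DS = V_DD − I_D R_D = 11.6 − 13.5 × 0.614 = 3.34 V.
V_DS = 3.34 V ≥ V_ov = 1.91 V, confirming saturation.

I_D = 13.5 mA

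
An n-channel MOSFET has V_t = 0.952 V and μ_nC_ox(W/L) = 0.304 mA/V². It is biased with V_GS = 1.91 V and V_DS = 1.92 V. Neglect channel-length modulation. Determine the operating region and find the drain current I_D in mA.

Saturation; I_D = 0.140 mA

V_ov = V_GS − V_t = 1.91 − 0.952 = 0.958 V.
Since V_DS = 1.92 V ≥ V_ov = 0.958 V, the device is in saturation.
I_D = ½ k_n V_ov² = 0.5 × 0.304 × 0.958² = 0.14 mA.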